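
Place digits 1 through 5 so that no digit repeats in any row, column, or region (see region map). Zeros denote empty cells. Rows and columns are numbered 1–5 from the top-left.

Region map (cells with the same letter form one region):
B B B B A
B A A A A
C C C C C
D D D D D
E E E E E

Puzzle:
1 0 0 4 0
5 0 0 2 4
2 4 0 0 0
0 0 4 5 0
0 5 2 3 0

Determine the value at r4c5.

r1c3 = 3: row 1 has {1,4}; col 3 has {2,4}; region has {1,4,5} → only 3 remains.
r1c5 = 5: row 1 has {1,3,4}; col 5 has {4}; region has {2,4} → only 5 remains.
r2c3 = 1: row 2 has {2,4,5}; col 3 has {2,3,4}; region has {2,4,5} → only 1 remains.
r3c3 = 5: row 3 has {2,4}; col 3 has {1,2,3,4}; region has {2,4} → only 5 remains.
r3c4 = 1: row 3 has {2,4,5}; col 4 has {2,3,4,5}; region has {2,4,5} → only 1 remains.
r3c5 = 3: row 3 has {1,2,4,5}; col 5 has {4,5}; region has {1,2,4,5} → only 3 remains.
r4c1 = 3: row 4 has {4,5}; col 1 has {1,2,5}; region has {4,5} → only 3 remains.
r5c1 = 4: row 5 has {2,3,5}; col 1 has {1,2,3,5}; region has {2,3,5} → only 4 remains.
r5c5 = 1: row 5 has {2,3,4,5}; col 5 has {3,4,5}; region has {2,3,4,5} → only 1 remains.
r1c2 = 2: row 1 has {1,3,4,5}; col 2 has {4,5}; region has {1,3,4,5} → only 2 remains.
r2c2 = 3: row 2 has {1,2,4,5}; col 2 has {2,4,5}; region has {1,2,4,5} → only 3 remains.
r4c2 = 1: row 4 has {3,4,5}; col 2 has {2,3,4,5}; region has {3,4,5} → only 1 remains.
r4c5 = 2: row 4 has {1,3,4,5}; col 5 has {1,3,4,5}; region has {1,3,4,5} → only 2 remains.

2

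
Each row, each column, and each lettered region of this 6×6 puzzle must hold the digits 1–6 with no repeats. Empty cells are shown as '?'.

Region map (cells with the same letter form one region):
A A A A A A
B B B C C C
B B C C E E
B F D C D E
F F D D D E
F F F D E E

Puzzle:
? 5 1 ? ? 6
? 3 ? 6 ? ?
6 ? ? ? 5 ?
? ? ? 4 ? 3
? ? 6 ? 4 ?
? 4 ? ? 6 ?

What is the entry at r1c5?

r1c1 = 4 (hidden single in row 1).
r2c3 = 4 (hidden single in row 2).
r3c6 = 4 (hidden single in row 3).
r4c2 = 6 (hidden single in row 4).
r1c5 = 3: in column 5, 3 can only go here (every other open cell in that column sees a 3).

3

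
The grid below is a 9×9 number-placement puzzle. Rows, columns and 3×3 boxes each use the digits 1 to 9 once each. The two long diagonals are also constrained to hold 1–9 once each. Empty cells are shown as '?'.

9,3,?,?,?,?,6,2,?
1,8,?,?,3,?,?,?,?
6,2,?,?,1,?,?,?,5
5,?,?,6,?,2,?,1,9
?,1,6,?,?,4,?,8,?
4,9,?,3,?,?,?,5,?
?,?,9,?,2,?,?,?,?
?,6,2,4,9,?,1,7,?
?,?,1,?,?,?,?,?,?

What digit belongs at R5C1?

R2C8 = 4 (sole candidate).
R2C9 = 7 (sole candidate).
R3C3 = 4 (sole candidate).
R3C7 = 8 (sole candidate).
R4C2 = 7 (sole candidate).
R4C5 = 8 (sole candidate).
R5C5 = 5 (sole candidate).
R6C3 = 8 (sole candidate).
R6C5 = 7 (sole candidate).
R6C6 = 1 (sole candidate).
R6C7 = 2 (sole candidate).
R6C9 = 6 (sole candidate).
R7C7 = 3 (sole candidate).
R7C8 = 6 (sole candidate).
R8C9 = 8 (sole candidate).
R9C1 = 7 (sole candidate).
R9C5 = 6 (sole candidate).
R9C8 = 9 (sole candidate).
R9C9 = 2 (sole candidate).
R1C5 = 4 (sole candidate).
R1C9 = 1 (sole candidate).
R2C3 = 5 (sole candidate).
R2C7 = 9 (sole candidate).
R3C8 = 3 (sole candidate).
R4C3 = 3 (sole candidate).
R4C7 = 4 (sole candidate).
R5C1 = 2: row 5 has {1,4,5,6,8}; col 1 has {1,4,5,6,7,9}; box has {1,3,4,5,6,7,8,9} → only 2 remains.

2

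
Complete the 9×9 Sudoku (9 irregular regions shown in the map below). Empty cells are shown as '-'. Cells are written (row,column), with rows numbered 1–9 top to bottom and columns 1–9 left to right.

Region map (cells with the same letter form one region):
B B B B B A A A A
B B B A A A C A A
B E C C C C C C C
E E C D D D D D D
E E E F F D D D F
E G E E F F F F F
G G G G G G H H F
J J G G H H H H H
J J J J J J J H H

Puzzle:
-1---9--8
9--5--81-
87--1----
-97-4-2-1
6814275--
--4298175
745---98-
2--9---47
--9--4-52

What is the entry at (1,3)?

3

(5,9) = 3: row 5 has {1,2,4,5,6,7,8}; col 9 has {1,2,5,7,8}; region has {1,2,4,5,7,8,9} → only 3 remains.
(6,1) = 3: row 6 has {1,2,4,5,7,8,9}; col 1 has {2,6,7,8,9}; region has {1,2,4,6,7,8,9} → only 3 remains.
(6,2) = 6: row 6 has {1,2,3,4,5,7,8,9}; col 2 has {1,4,7,8,9}; region has {4,5,7,9} → only 6 remains.
(7,5) = 3: row 7 has {4,5,7,8,9}; col 5 has {1,2,4,9}; region has {4,5,6,7,9} → only 3 remains.
(7,9) = 6: row 7 has {3,4,5,7,8,9}; col 9 has {1,2,3,5,7,8}; region has {1,2,3,4,5,7,8,9} → only 6 remains.
(8,3) = 8: row 8 has {2,4,7,9}; col 3 has {1,4,5,7,9}; region has {3,4,5,6,7,9} → only 8 remains.
(8,5) = 6: row 8 has {2,4,7,8,9}; col 5 has {1,2,3,4,9}; region has {2,4,5,7,8,9} → only 6 remains.
(8,7) = 3: row 8 has {2,4,6,7,8,9}; col 7 has {1,2,5,8,9}; region has {2,4,5,6,7,8,9} → only 3 remains.
(9,1) = 1: row 9 has {2,4,5,9}; col 1 has {2,3,6,7,8,9}; region has {2,4,9} → only 1 remains.
(9,2) = 3: row 9 has {1,2,4,5,9}; col 2 has {1,4,6,7,8,9}; region has {1,2,4,9} → only 3 remains.
(2,2) = 2: row 2 has {1,5,8,9}; col 2 has {1,3,4,6,7,8,9}; region has {1,8,9} → only 2 remains.
(2,5) = 7: row 2 has {1,2,5,8,9}; col 5 has {1,2,3,4,6,9}; region has {1,5,8,9} → only 7 remains.
(2,9) = 4: row 2 has {1,2,5,7,8,9}; col 9 has {1,2,3,5,6,7,8}; region has {1,5,7,8,9} → only 4 remains.
(3,9) = 9: row 3 has {1,7,8}; col 9 has {1,2,3,4,5,6,7,8}; region has {1,7,8} → only 9 remains.
(4,1) = 5: row 4 has {1,2,4,7,9}; col 1 has {1,2,3,6,7,8,9}; region has {1,2,3,4,6,7,8,9} → only 5 remains.
(5,8) = 9: row 5 has {1,2,3,4,5,6,7,8}; col 8 has {1,4,5,7,8}; region has {1,2,4,5,7} → only 9 remains.
(7,4) = 1: row 7 has {3,4,5,6,7,8,9}; col 4 has {2,4,5,9}; region has {3,4,5,6,7,8,9} → only 1 remains.
(7,6) = 2: row 7 has {1,3,4,5,6,7,8,9}; col 6 has {4,7,8,9}; region has {1,3,4,5,6,7,8,9} → only 2 remains.
(8,2) = 5: row 8 has {2,3,4,6,7,8,9}; col 2 has {1,2,3,4,6,7,8,9}; region has {1,2,3,4,9} → only 5 remains.
(8,6) = 1: row 8 has {2,3,4,5,6,7,8,9}; col 6 has {2,4,7,8,9}; region has {2,3,4,5,6,7,8,9} → only 1 remains.
(9,5) = 8: row 9 has {1,2,3,4,5,9}; col 5 has {1,2,3,4,6,7,9}; region has {1,2,3,4,5,9} → only 8 remains.
(1,1) = 4: row 1 has {1,8,9}; col 1 has {1,2,3,5,6,7,8,9}; region has {1,2,8,9} → only 4 remains.
(1,5) = 5: row 1 has {1,4,8,9}; col 5 has {1,2,3,4,6,7,8,9}; region has {1,2,4,8,9} → only 5 remains.
(1,7) = 6: row 1 has {1,4,5,8,9}; col 7 has {1,2,3,5,8,9}; region has {1,4,5,7,8,9} → only 6 remains.
(2,6) = 3: row 2 has {1,2,4,5,7,8,9}; col 6 has {1,2,4,7,8,9}; region has {1,4,5,6,7,8,9} → only 3 remains.
(3,7) = 4: row 3 has {1,7,8,9}; col 7 has {1,2,3,5,6,8,9}; region has {1,7,8,9} → only 4 remains.
(4,6) = 6: row 4 has {1,2,4,5,7,9}; col 6 has {1,2,3,4,7,8,9}; region has {1,2,4,5,7,9} → only 6 remains.
(4,8) = 3: row 4 has {1,2,4,5,6,7,9}; col 8 has {1,4,5,7,8,9}; region has {1,2,4,5,6,7,9} → only 3 remains.
(9,7) = 7: row 9 has {1,2,3,4,5,8,9}; col 7 has {1,2,3,4,5,6,8,9}; region has {1,2,3,4,5,8,9} → only 7 remains.
(1,3) = 3: row 1 has {1,4,5,6,8,9}; col 3 has {1,4,5,7,8,9}; region has {1,2,4,5,8,9} → only 3 remains.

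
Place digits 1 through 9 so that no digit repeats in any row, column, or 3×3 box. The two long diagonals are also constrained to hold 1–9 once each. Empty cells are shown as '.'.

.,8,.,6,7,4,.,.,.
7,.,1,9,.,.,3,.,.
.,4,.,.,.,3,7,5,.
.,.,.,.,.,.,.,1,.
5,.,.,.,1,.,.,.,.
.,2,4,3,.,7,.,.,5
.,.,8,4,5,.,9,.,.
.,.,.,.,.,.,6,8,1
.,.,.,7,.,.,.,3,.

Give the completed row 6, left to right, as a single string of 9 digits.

R6C7 = 8: row 6 has {2,3,4,5,7}; col 7 has {3,6,7,9}; box has {1,5} → only 8 remains.
R8C4 = 2 (sole candidate).
R8C6 = 9 (sole candidate).
R4C4 = 5 (sole candidate).
R5C4 = 8 (sole candidate).
R8C2 = 5 (sole candidate).
R8C5 = 3 (sole candidate).
R2C2 = 6 (sole candidate).
R3C3 = 2 (sole candidate).
R3C4 = 1 (sole candidate).
R3C5 = 8 (sole candidate).
R8C1 = 4 (sole candidate).
R8C3 = 7 (sole candidate).
R9C5 = 6 (sole candidate).
R9C9 = 4 (sole candidate).
R1C1 = 3 (sole candidate).
R2C5 = 2 (sole candidate).
R2C6 = 5 (sole candidate).
R2C8 = 4 (sole candidate).
R2C9 = 8 (sole candidate).
R3C1 = 9 (sole candidate).
R3C9 = 6 (sole candidate).
R6C5 = 9: row 6 has {2,3,4,5,7,8}; col 5 has {1,2,3,5,6,7,8}; box has {1,3,5,7,8} → only 9 remains.
R6C8 = 6: row 6 has {2,3,4,5,7,8,9}; col 8 has {1,3,4,5,8}; box has {1,5,8} → only 6 remains.
R7C6 = 1 (sole candidate).
R9C1 = 2 (sole candidate).
R9C3 = 9 (sole candidate).
R9C6 = 8 (sole candidate).
R9C7 = 5 (sole candidate).
R1C3 = 5 (sole candidate).
R1C9 = 9 (sole candidate).
R4C5 = 4 (sole candidate).
R4C6 = 6 (sole candidate).
R4C7 = 2 (sole candidate).
R5C6 = 2 (sole candidate).
R5C7 = 4 (sole candidate).
R6C1 = 1: row 6 has {2,3,4,5,6,7,8,9}; col 1 has {2,3,4,5,7,9}; box has {2,4,5} → only 1 remains.

124397865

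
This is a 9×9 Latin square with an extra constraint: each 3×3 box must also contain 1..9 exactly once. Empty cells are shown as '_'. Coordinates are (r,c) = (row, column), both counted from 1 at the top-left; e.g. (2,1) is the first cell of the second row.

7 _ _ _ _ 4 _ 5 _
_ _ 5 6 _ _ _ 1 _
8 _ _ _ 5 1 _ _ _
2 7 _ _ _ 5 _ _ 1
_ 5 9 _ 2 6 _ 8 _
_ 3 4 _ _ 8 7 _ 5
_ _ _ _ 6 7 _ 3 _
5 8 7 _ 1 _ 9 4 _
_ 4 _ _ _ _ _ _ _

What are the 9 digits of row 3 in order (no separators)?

(5,1) = 1 (sole candidate).
(6,1) = 6 (sole candidate).
(6,5) = 9 (sole candidate).
(6,8) = 2 (sole candidate).
(7,1) = 9 (sole candidate).
(9,1) = 3 (sole candidate).
(9,5) = 8 (sole candidate).
(1,5) = 3 (sole candidate).
(2,1) = 4 (sole candidate).
(2,5) = 7 (sole candidate).
(4,3) = 8 (sole candidate).
(4,5) = 4 (sole candidate).
(6,4) = 1 (sole candidate).
(4,4) = 3 (sole candidate).
(4,7) = 6 (sole candidate).
(4,8) = 9 (sole candidate).
(5,4) = 7 (sole candidate).
(8,4) = 2 (sole candidate).
(8,6) = 3 (sole candidate).
(8,9) = 6 (sole candidate).
(9,6) = 9 (sole candidate).
(9,8) = 7 (sole candidate).
(9,9) = 2 (sole candidate).
(2,6) = 2 (sole candidate).
(3,4) = 9: row 3 has {1,5,8}; col 4 has {1,2,3,6,7}; box has {1,2,3,4,5,6,7} → only 9 remains.
(3,8) = 6: row 3 has {1,5,8,9}; col 8 has {1,2,3,4,5,7,8,9}; box has {1,5} → only 6 remains.
(7,9) = 8 (sole candidate).
(9,4) = 5 (sole candidate).
(9,7) = 1 (sole candidate).
(1,4) = 8 (sole candidate).
(1,7) = 2 (sole candidate).
(1,9) = 9 (sole candidate).
(2,2) = 9 (sole candidate).
(2,9) = 3 (sole candidate).
(3,2) = 2: row 3 has {1,5,6,8,9}; col 2 has {3,4,5,7,8,9}; box has {4,5,7,8,9} → only 2 remains.
(3,3) = 3: row 3 has {1,2,5,6,8,9}; col 3 has {4,5,7,8,9}; box has {2,4,5,7,8,9} → only 3 remains.
(3,7) = 4: row 3 has {1,2,3,5,6,8,9}; col 7 has {1,2,6,7,9}; box has {1,2,3,5,6,9} → only 4 remains.
(3,9) = 7: row 3 has {1,2,3,4,5,6,8,9}; col 9 has {1,2,3,5,6,8,9}; box has {1,2,3,4,5,6,9} → only 7 remains.

823951467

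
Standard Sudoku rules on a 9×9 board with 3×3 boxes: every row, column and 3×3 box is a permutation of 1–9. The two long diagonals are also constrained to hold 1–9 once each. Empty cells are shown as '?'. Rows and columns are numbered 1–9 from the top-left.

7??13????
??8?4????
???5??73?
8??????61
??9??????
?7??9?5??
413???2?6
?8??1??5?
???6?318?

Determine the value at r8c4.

9

r5c5 = 6 (sole candidate).
r4c5 = 7 (hidden single in row 4).
r4c7 = 9 (hidden single in row 4).
r2c7 = 6 (sole candidate).
r9c9 = 4 (hidden single in row 9).
r9c3 = 7 (hidden single in row 9).
r3c3 = 1 (sole candidate).
r4c4 = 3 (sole candidate).
r6c6 = 8 (sole candidate).
r8c7 = 3 (sole candidate).
r2c2 = 9 (sole candidate).
r1c7 = 8 (hidden single in row 1).
r5c7 = 4 (sole candidate).
r6c8 = 2 (sole candidate).
r6c9 = 3 (sole candidate).
r2c8 = 1 (sole candidate).
r5c4 = 2 (sole candidate).
r5c8 = 7 (sole candidate).
r5c9 = 8 (sole candidate).
r6c4 = 4 (sole candidate).
r7c8 = 9 (sole candidate).
r8c9 = 7 (sole candidate).
r1c8 = 4 (sole candidate).
r2c4 = 7 (sole candidate).
r2c6 = 2 (sole candidate).
r2c9 = 5 (sole candidate).
r3c5 = 8 (sole candidate).
r4c6 = 5 (sole candidate).
r5c6 = 1 (sole candidate).
r6c3 = 6 (sole candidate).
r7c4 = 8 (sole candidate).
r7c5 = 5 (sole candidate).
r7c6 = 7 (sole candidate).
r8c3 = 2 (sole candidate).
r8c4 = 9: row 8 has {1,2,3,5,7,8}; col 4 has {1,2,3,4,5,6,7,8}; box has {1,3,5,6,7,8} → only 9 remains.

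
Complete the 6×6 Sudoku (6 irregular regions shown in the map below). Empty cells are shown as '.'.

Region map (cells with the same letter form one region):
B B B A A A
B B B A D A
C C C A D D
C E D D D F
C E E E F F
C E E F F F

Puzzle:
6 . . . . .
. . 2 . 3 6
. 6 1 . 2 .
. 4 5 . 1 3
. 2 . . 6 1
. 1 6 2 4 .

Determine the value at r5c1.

r1c5 = 5 (sole candidate).
r2c2 = 5 (sole candidate).
r3c6 = 4 (sole candidate).
r4c1 = 2 (sole candidate).
r4c4 = 6 (sole candidate).
r5c3 = 3 (sole candidate).
r5c4 = 5 (sole candidate).
r6c6 = 5 (sole candidate).
r1c2 = 3 (sole candidate).
r1c3 = 4 (sole candidate).
r1c4 = 1 (sole candidate).
r1c6 = 2 (sole candidate).
r2c1 = 1 (sole candidate).
r2c4 = 4 (sole candidate).
r3c4 = 3 (sole candidate).
r5c1 = 4: row 5 has {1,2,3,5,6}; col 1 has {1,2,6}; region has {1,2,6} → only 4 remains.

4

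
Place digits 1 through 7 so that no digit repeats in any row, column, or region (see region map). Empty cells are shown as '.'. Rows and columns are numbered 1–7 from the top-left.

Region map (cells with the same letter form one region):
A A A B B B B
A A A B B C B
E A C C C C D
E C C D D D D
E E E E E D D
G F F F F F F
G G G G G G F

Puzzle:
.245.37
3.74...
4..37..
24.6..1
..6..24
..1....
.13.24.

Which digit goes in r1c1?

1

r3c7 = 5 (sole candidate).
r4c3 = 5 (sole candidate).
r4c5 = 3 (sole candidate).
r4c6 = 7 (sole candidate).
r7c4 = 7 (sole candidate).
r7c7 = 6 (sole candidate).
r2c7 = 2 (sole candidate).
r3c2 = 6 (sole candidate).
r3c3 = 2 (sole candidate).
r3c6 = 1 (sole candidate).
r5c4 = 1 (sole candidate).
r5c5 = 5 (sole candidate).
r6c4 = 2 (sole candidate).
r6c5 = 4 (sole candidate).
r6c6 = 5 (sole candidate).
r6c7 = 3 (sole candidate).
r7c1 = 5 (sole candidate).
r1c1 = 1: row 1 has {2,3,4,5,7}; col 1 has {2,3,4,5}; region has {2,3,4,6,7} → only 1 remains.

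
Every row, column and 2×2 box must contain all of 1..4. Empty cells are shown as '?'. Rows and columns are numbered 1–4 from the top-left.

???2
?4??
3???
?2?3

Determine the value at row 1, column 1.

1

row 1, column 1 = 1: row 1 has {2}; col 1 has {3}; box has {4} → only 1 remains.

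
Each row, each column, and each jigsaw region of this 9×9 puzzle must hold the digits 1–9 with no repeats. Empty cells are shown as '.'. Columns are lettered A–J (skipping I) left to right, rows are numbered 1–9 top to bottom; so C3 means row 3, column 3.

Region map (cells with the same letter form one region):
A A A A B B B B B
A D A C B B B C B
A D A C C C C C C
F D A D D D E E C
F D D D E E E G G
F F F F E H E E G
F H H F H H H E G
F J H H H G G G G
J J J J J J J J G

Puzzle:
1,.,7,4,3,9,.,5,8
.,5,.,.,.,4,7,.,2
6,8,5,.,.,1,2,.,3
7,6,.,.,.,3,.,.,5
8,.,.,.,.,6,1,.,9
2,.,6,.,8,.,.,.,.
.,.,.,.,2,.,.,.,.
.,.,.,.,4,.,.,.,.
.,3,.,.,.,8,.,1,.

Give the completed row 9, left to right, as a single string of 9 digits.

534268917

B1 = 2: row 1 has {1,3,4,5,7,8,9}; col 2 has {3,5,6,8}; region has {1,4,5,6,7} → only 2 remains.
G1 = 6: row 1 has {1,2,3,4,5,7,8,9}; col 7 has {1,2,7}; region has {2,3,4,5,7,8,9} → only 6 remains.
E2 = 1: row 2 has {2,4,5,7}; col 5 has {2,3,4,8}; region has {2,3,4,5,6,7,8,9} → only 1 remains.
E4 = 9: row 4 has {3,5,6,7}; col 5 has {1,2,3,4,8}; region has {3,5,6,8} → only 9 remains.
G4 = 4: row 4 has {3,5,6,7,9}; col 7 has {1,2,6,7}; region has {1,6,8} → only 4 remains.
H4 = 2: row 4 has {3,4,5,6,7,9}; col 8 has {1,5}; region has {1,4,6,8} → only 2 remains.
E3 = 7: row 3 has {1,2,3,5,6,8}; col 5 has {1,2,3,4,8,9}; region has {1,2,3,5} → only 7 remains.
C4 = 8: row 4 has {2,3,4,5,6,7,9}; col 3 has {5,6,7}; region has {1,2,4,5,6,7} → only 8 remains.
D4 = 1: row 4 has {2,3,4,5,6,7,8,9}; col 4 has {4}; region has {3,5,6,8,9} → only 1 remains.
E5 = 5: row 5 has {1,6,8,9}; col 5 has {1,2,3,4,7,8,9}; region has {1,2,4,6,8} → only 5 remains.
E9 = 6: row 9 has {1,3,8}; col 5 has {1,2,3,4,5,7,8,9}; region has {1,3,8} → only 6 remains.
D3 = 9: row 3 has {1,2,3,5,6,7,8}; col 4 has {1,4}; region has {1,2,3,5,7} → only 9 remains.
H3 = 4: row 3 has {1,2,3,5,6,7,8,9}; col 8 has {1,2,5}; region has {1,2,3,5,7,9} → only 4 remains.
H5 = 3: in row 5, 3 can only go here (every other open cell in that row sees a 3).
J7 = 6: in row 7, 6 can only go here (every other open cell in that row sees a 6).
G7 = 8: in row 7, 8 can only go here (every other open cell in that row sees an 8).
G8 = 5: row 8 has {4}; col 7 has {1,2,4,6,7,8}; region has {3,6,9} → only 5 remains.
G9 = 9: row 9 has {1,3,6,8}; col 7 has {1,2,4,5,6,7,8}; region has {1,3,6,8} → only 9 remains.
G6 = 3: row 6 has {2,6,8}; col 7 has {1,2,4,5,6,7,8,9}; region has {1,2,4,5,6,8} → only 3 remains.
B8 = 7: row 8 has {4,5}; col 2 has {2,3,5,6,8}; region has {1,3,6,8,9} → only 7 remains.
F8 = 2: row 8 has {4,5,7}; col 6 has {1,3,4,6,8,9}; region has {3,5,6,9} → only 2 remains.
H8 = 8: row 8 has {2,4,5,7}; col 8 has {1,2,3,4,5}; region has {2,3,5,6,9} → only 8 remains.
J8 = 1: row 8 has {2,4,5,7,8}; col 9 has {2,3,5,6,8,9}; region has {2,3,5,6,8,9} → only 1 remains.
H2 = 6: row 2 has {1,2,4,5,7}; col 8 has {1,2,3,4,5,8}; region has {1,2,3,4,5,7,9} → only 6 remains.
B5 = 4: row 5 has {1,3,5,6,8,9}; col 2 has {2,3,5,6,7,8}; region has {1,3,5,6,8,9} → only 4 remains.
C5 = 2: row 5 has {1,3,4,5,6,8,9}; col 3 has {5,6,7,8}; region has {1,3,4,5,6,8,9} → only 2 remains.
D5 = 7: row 5 has {1,2,3,4,5,6,8,9}; col 4 has {1,4,9}; region has {1,2,3,4,5,6,8,9} → only 7 remains.
D6 = 5: row 6 has {2,3,6,8}; col 4 has {1,4,7,9}; region has {2,6,7,8} → only 5 remains.
F6 = 7: row 6 has {2,3,5,6,8}; col 6 has {1,2,3,4,6,8,9}; region has {2,4,8} → only 7 remains.
H6 = 9: row 6 has {2,3,5,6,7,8}; col 8 has {1,2,3,4,5,6,8}; region has {1,2,3,4,5,6,8} → only 9 remains.
J6 = 4: row 6 has {2,3,5,6,7,8,9}; col 9 has {1,2,3,5,6,8,9}; region has {1,2,3,5,6,8,9} → only 4 remains.
D7 = 3: row 7 has {2,6,8}; col 4 has {1,4,5,7,9}; region has {2,5,6,7,8} → only 3 remains.
F7 = 5: row 7 has {2,3,6,8}; col 6 has {1,2,3,4,6,7,8,9}; region has {2,4,7,8} → only 5 remains.
H7 = 7: row 7 has {2,3,5,6,8}; col 8 has {1,2,3,4,5,6,8,9}; region has {1,2,3,4,5,6,8,9} → only 7 remains.
A8 = 9: row 8 has {1,2,4,5,7,8}; col 1 has {1,2,6,7,8}; region has {2,3,5,6,7,8} → only 9 remains.
C8 = 3: row 8 has {1,2,4,5,7,8,9}; col 3 has {2,5,6,7,8}; region has {2,4,5,7,8} → only 3 remains.
D8 = 6: row 8 has {1,2,3,4,5,7,8,9}; col 4 has {1,3,4,5,7,9}; region has {2,3,4,5,7,8} → only 6 remains.
C9 = 4: row 9 has {1,3,6,8,9}; col 3 has {2,3,5,6,7,8}; region has {1,3,6,7,8,9} → only 4 remains.
D9 = 2: row 9 has {1,3,4,6,8,9}; col 4 has {1,3,4,5,6,7,9}; region has {1,3,4,6,7,8,9} → only 2 remains.
J9 = 7: row 9 has {1,2,3,4,6,8,9}; col 9 has {1,2,3,4,5,6,8,9}; region has {1,2,3,4,5,6,8,9} → only 7 remains.
A2 = 3: row 2 has {1,2,4,5,6,7}; col 1 has {1,2,6,7,8,9}; region has {1,2,4,5,6,7,8} → only 3 remains.
C2 = 9: row 2 has {1,2,3,4,5,6,7}; col 3 has {2,3,4,5,6,7,8}; region has {1,2,3,4,5,6,7,8} → only 9 remains.
D2 = 8: row 2 has {1,2,3,4,5,6,7,9}; col 4 has {1,2,3,4,5,6,7,9}; region has {1,2,3,4,5,6,7,9} → only 8 remains.
B6 = 1: row 6 has {2,3,4,5,6,7,8,9}; col 2 has {2,3,4,5,6,7,8}; region has {2,3,5,6,7,8,9} → only 1 remains.
A7 = 4: row 7 has {2,3,5,6,7,8}; col 1 has {1,2,3,6,7,8,9}; region has {1,2,3,5,6,7,8,9} → only 4 remains.
B7 = 9: row 7 has {2,3,4,5,6,7,8}; col 2 has {1,2,3,4,5,6,7,8}; region has {2,3,4,5,6,7,8} → only 9 remains.
C7 = 1: row 7 has {2,3,4,5,6,7,8,9}; col 3 has {2,3,4,5,6,7,8,9}; region has {2,3,4,5,6,7,8,9} → only 1 remains.
A9 = 5: row 9 has {1,2,3,4,6,7,8,9}; col 1 has {1,2,3,4,6,7,8,9}; region has {1,2,3,4,6,7,8,9} → only 5 remains.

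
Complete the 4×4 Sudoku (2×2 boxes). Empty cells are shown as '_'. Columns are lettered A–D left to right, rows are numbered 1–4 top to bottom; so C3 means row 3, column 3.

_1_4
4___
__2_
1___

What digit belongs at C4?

C1 = 3: row 1 has {1,4}; col 3 has {2}; box has {4} → only 3 remains.
C2 = 1: row 2 has {4}; col 3 has {2,3}; box has {3,4} → only 1 remains.
D2 = 2: row 2 has {1,4}; col 4 has {4}; box has {1,3,4} → only 2 remains.
A3 = 3: row 3 has {2}; col 1 has {1,4}; box has {1} → only 3 remains.
B3 = 4: row 3 has {2,3}; col 2 has {1}; box has {1,3} → only 4 remains.
D3 = 1: row 3 has {2,3,4}; col 4 has {2,4}; box has {2} → only 1 remains.
B4 = 2: row 4 has {1}; col 2 has {1,4}; box has {1,3,4} → only 2 remains.
C4 = 4: row 4 has {1,2}; col 3 has {1,2,3}; box has {1,2} → only 4 remains.

4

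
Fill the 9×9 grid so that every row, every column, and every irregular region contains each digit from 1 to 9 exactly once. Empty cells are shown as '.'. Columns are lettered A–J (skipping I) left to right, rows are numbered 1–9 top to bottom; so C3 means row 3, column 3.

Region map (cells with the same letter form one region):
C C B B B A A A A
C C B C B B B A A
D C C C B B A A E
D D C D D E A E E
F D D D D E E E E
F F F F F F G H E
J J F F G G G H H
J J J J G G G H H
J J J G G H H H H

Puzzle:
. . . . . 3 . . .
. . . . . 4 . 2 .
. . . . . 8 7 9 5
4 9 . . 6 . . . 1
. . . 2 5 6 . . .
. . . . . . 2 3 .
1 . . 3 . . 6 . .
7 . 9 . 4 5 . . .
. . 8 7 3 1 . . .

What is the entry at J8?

2

A3 = 3: row 3 has {5,7,8,9}; col 1 has {1,4,7}; region has {2,4,5,6,9} → only 3 remains.
D4 = 8: row 4 has {1,4,6,9}; col 4 has {2,3,7}; region has {2,3,4,5,6,9} → only 8 remains.
G4 = 5: row 4 has {1,4,6,8,9}; col 7 has {2,6,7}; region has {2,3,7,9} → only 5 remains.
H4 = 7: row 4 has {1,4,5,6,8,9}; col 8 has {2,3,9}; region has {1,5,6} → only 7 remains.
F7 = 9: row 7 has {1,3,6}; col 6 has {1,3,4,5,6,8}; region has {2,3,4,5,6,7} → only 9 remains.
D8 = 6: row 8 has {4,5,7,9}; col 4 has {2,3,7,8}; region has {1,7,8,9} → only 6 remains.
H8 = 8: row 8 has {4,5,6,7,9}; col 8 has {2,3,7,9}; region has {1,3} → only 8 remains.
J8 = 2: row 8 has {4,5,6,7,8,9}; col 9 has {1,5}; region has {1,3,8} → only 2 remains.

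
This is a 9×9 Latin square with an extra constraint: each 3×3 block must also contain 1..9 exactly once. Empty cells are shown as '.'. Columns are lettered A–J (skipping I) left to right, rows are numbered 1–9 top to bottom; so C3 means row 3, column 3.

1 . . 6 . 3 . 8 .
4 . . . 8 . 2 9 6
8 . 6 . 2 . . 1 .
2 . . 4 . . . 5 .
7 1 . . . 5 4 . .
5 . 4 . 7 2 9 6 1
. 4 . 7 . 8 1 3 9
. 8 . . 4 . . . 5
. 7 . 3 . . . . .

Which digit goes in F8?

9

H5 = 2: row 5 has {1,4,5,7}; col 8 has {1,3,5,6,8,9}; box has {1,4,5,6,9} → only 2 remains.
B6 = 3: row 6 has {1,2,4,5,6,7,9}; col 2 has {1,4,7,8}; box has {1,2,4,5,7} → only 3 remains.
D6 = 8: row 6 has {1,2,3,4,5,6,7,9}; col 4 has {3,4,6,7}; box has {2,4,5,7} → only 8 remains.
A7 = 6: row 7 has {1,3,4,7,8,9}; col 1 has {1,2,4,5,7,8}; box has {4,7,8} → only 6 remains.
E7 = 5: row 7 has {1,3,4,6,7,8,9}; col 5 has {2,4,7,8}; box has {3,4,7,8} → only 5 remains.
H8 = 7: row 8 has {4,5,8}; col 8 has {1,2,3,5,6,8,9}; box has {1,3,5,9} → only 7 remains.
A9 = 9: row 9 has {3,7}; col 1 has {1,2,4,5,6,7,8}; box has {4,6,7,8} → only 9 remains.
H9 = 4: row 9 has {3,7,9}; col 8 has {1,2,3,5,6,7,8,9}; box has {1,3,5,7,9} → only 4 remains.
E1 = 9: row 1 has {1,3,6,8}; col 5 has {2,4,5,7,8}; box has {2,3,6,8} → only 9 remains.
B2 = 5: row 2 has {2,4,6,8,9}; col 2 has {1,3,4,7,8}; box has {1,4,6,8} → only 5 remains.
D2 = 1: row 2 has {2,4,5,6,8,9}; col 4 has {3,4,6,7,8}; box has {2,3,6,8,9} → only 1 remains.
F2 = 7: row 2 has {1,2,4,5,6,8,9}; col 6 has {2,3,5,8}; box has {1,2,3,6,8,9} → only 7 remains.
B3 = 9: row 3 has {1,2,6,8}; col 2 has {1,3,4,5,7,8}; box has {1,4,5,6,8} → only 9 remains.
D3 = 5: row 3 has {1,2,6,8,9}; col 4 has {1,3,4,6,7,8}; box has {1,2,3,6,7,8,9} → only 5 remains.
F3 = 4: row 3 has {1,2,5,6,8,9}; col 6 has {2,3,5,7,8}; box has {1,2,3,5,6,7,8,9} → only 4 remains.
B4 = 6: row 4 has {2,4,5}; col 2 has {1,3,4,5,7,8,9}; box has {1,2,3,4,5,7} → only 6 remains.
D5 = 9: row 5 has {1,2,4,5,7}; col 4 has {1,3,4,5,6,7,8}; box has {2,4,5,7,8} → only 9 remains.
C7 = 2: row 7 has {1,3,4,5,6,7,8,9}; col 3 has {4,6}; box has {4,6,7,8,9} → only 2 remains.
A8 = 3: row 8 has {4,5,7,8}; col 1 has {1,2,4,5,6,7,8,9}; box has {2,4,6,7,8,9} → only 3 remains.
C8 = 1: row 8 has {3,4,5,7,8}; col 3 has {2,4,6}; box has {2,3,4,6,7,8,9} → only 1 remains.
D8 = 2: row 8 has {1,3,4,5,7,8}; col 4 has {1,3,4,5,6,7,8,9}; box has {3,4,5,7,8} → only 2 remains.
G8 = 6: row 8 has {1,2,3,4,5,7,8}; col 7 has {1,2,4,9}; box has {1,3,4,5,7,9} → only 6 remains.
C9 = 5: row 9 has {3,4,7,9}; col 3 has {1,2,4,6}; box has {1,2,3,4,6,7,8,9} → only 5 remains.
G9 = 8: row 9 has {3,4,5,7,9}; col 7 has {1,2,4,6,9}; box has {1,3,4,5,6,7,9} → only 8 remains.
J9 = 2: row 9 has {3,4,5,7,8,9}; col 9 has {1,5,6,9}; box has {1,3,4,5,6,7,8,9} → only 2 remains.
B1 = 2: row 1 has {1,3,6,8,9}; col 2 has {1,3,4,5,6,7,8,9}; box has {1,4,5,6,8,9} → only 2 remains.
C1 = 7: row 1 has {1,2,3,6,8,9}; col 3 has {1,2,4,5,6}; box has {1,2,4,5,6,8,9} → only 7 remains.
G1 = 5: row 1 has {1,2,3,6,7,8,9}; col 7 has {1,2,4,6,8,9}; box has {1,2,6,8,9} → only 5 remains.
J1 = 4: row 1 has {1,2,3,5,6,7,8,9}; col 9 has {1,2,5,6,9}; box has {1,2,5,6,8,9} → only 4 remains.
C2 = 3: row 2 has {1,2,4,5,6,7,8,9}; col 3 has {1,2,4,5,6,7}; box has {1,2,4,5,6,7,8,9} → only 3 remains.
F4 = 1: row 4 has {2,4,5,6}; col 6 has {2,3,4,5,7,8}; box has {2,4,5,7,8,9} → only 1 remains.
C5 = 8: row 5 has {1,2,4,5,7,9}; col 3 has {1,2,3,4,5,6,7}; box has {1,2,3,4,5,6,7} → only 8 remains.
J5 = 3: row 5 has {1,2,4,5,7,8,9}; col 9 has {1,2,4,5,6,9}; box has {1,2,4,5,6,9} → only 3 remains.
F8 = 9: row 8 has {1,2,3,4,5,6,7,8}; col 6 has {1,2,3,4,5,7,8}; box has {2,3,4,5,7,8} → only 9 remains.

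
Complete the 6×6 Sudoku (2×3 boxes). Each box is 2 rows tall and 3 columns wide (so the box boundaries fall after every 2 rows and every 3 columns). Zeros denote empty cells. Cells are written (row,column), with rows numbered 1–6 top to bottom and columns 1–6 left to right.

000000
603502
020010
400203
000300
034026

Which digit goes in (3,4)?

(2,5) = 4 (sole candidate).
(5,5) = 5 (sole candidate).
(6,4) = 1 (sole candidate).
(1,4) = 6 (sole candidate).
(1,5) = 3 (sole candidate).
(1,6) = 1 (sole candidate).
(2,2) = 1 (sole candidate).
(3,4) = 4: row 3 has {1,2}; col 4 has {1,2,3,5,6}; box has {1,2,3} → only 4 remains.

4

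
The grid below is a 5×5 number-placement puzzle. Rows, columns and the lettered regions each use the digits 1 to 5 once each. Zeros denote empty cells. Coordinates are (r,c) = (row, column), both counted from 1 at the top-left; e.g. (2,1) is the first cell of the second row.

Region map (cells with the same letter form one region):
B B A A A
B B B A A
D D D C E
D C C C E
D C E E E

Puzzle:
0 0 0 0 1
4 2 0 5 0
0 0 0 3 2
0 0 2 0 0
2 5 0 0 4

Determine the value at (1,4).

(1,2) = 3: row 1 has {1}; col 2 has {2,5}; region has {2,4} → only 3 remains.
(1,3) = 4: row 1 has {1,3}; col 3 has {2}; region has {1,5} → only 4 remains.
(1,4) = 2: row 1 has {1,3,4}; col 4 has {3,5}; region has {1,4,5} → only 2 remains.

2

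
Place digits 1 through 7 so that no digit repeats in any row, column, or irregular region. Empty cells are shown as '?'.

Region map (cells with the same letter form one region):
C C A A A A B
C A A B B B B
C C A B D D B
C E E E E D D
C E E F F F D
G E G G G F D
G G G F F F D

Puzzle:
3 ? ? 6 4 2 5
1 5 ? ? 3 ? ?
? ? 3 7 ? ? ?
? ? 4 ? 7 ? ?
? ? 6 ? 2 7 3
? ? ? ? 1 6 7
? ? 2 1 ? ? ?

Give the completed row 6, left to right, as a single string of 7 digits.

4253167

row 1, column 2 = 7 (sole candidate).
row 1, column 3 = 1 (sole candidate).
row 2, column 3 = 7 (sole candidate).
row 2, column 6 = 4 (sole candidate).
row 5, column 2 = 1 (sole candidate).
row 6, column 3 = 5: row 6 has {1,6,7}; col 3 has {1,2,3,4,6,7}; region has {1,2} → only 5 remains.
row 7, column 5 = 5 (sole candidate).
row 7, column 6 = 3 (sole candidate).
row 2, column 4 = 2 (sole candidate).
row 2, column 7 = 6 (sole candidate).
row 3, column 5 = 6 (sole candidate).
row 3, column 7 = 1 (sole candidate).
row 4, column 7 = 2 (sole candidate).
row 5, column 4 = 4 (sole candidate).
row 6, column 1 = 4: row 6 has {1,5,6,7}; col 1 has {1,3}; region has {1,2,5} → only 4 remains.
row 6, column 4 = 3: row 6 has {1,4,5,6,7}; col 4 has {1,2,4,6,7}; region has {1,2,4,5} → only 3 remains.
row 7, column 2 = 6 (sole candidate).
row 7, column 7 = 4 (sole candidate).
row 3, column 6 = 5 (sole candidate).
row 4, column 2 = 3 (sole candidate).
row 4, column 4 = 5 (sole candidate).
row 4, column 6 = 1 (sole candidate).
row 5, column 1 = 5 (sole candidate).
row 6, column 2 = 2: row 6 has {1,3,4,5,6,7}; col 2 has {1,3,5,6,7}; region has {1,3,4,5,6,7} → only 2 remains.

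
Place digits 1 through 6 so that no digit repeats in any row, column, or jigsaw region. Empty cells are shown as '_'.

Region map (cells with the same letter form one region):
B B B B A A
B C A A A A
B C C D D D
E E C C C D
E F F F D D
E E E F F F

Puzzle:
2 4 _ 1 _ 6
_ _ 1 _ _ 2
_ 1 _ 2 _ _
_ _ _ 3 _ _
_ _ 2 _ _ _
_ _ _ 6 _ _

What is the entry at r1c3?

3

r6c2 = 2: in row 6, 2 can only go here (every other open cell in that row sees a 2).
r4c5 = 2: in row 4, 2 can only go here (every other open cell in that row sees a 2).
r5c2 = 3: in column 2, 3 can only go here (every other open cell in that column sees a 3).
r3c6 = 3: in column 6, 3 can only go here (every other open cell in that column sees a 3).
Singles propagation stalls; r1c3 is still open with candidates {3,5}.
  Try r1c3 = 5: this forces r1c5=3, r3c1=6, r3c3=4, r3c5=5, r4c3=6; then row 2 has no cell left for 6 — contradiction.
So r1c3 = 3.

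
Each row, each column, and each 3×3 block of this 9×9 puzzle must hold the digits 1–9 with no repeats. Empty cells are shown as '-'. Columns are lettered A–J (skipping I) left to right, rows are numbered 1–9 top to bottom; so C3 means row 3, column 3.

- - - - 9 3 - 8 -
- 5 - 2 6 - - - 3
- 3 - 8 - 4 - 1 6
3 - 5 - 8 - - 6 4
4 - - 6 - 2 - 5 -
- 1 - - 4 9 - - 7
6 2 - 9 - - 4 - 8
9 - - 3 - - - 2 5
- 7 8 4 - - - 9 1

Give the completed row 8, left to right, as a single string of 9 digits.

J1 = 2: row 1 has {3,8,9}; col 9 has {1,3,4,5,6,7,8}; box has {1,3,6,8} → only 2 remains.
B4 = 9: row 4 has {3,4,5,6,8}; col 2 has {1,2,3,5,7}; box has {1,3,4,5} → only 9 remains.
B5 = 8: row 5 has {2,4,5,6}; col 2 has {1,2,3,5,7,9}; box has {1,3,4,5,9} → only 8 remains.
C5 = 7: row 5 has {2,4,5,6,8}; col 3 has {5,8}; box has {1,3,4,5,8,9} → only 7 remains.
J5 = 9: row 5 has {2,4,5,6,7,8}; col 9 has {1,2,3,4,5,6,7,8}; box has {4,5,6,7} → only 9 remains.
A6 = 2: row 6 has {1,4,7,9}; col 1 has {3,4,6,9}; box has {1,3,4,5,7,8,9} → only 2 remains.
C6 = 6: row 6 has {1,2,4,7,9}; col 3 has {5,7,8}; box has {1,2,3,4,5,7,8,9} → only 6 remains.
D6 = 5: row 6 has {1,2,4,6,7,9}; col 4 has {2,3,4,6,8,9}; box has {2,4,6,8,9} → only 5 remains.
H6 = 3: row 6 has {1,2,4,5,6,7,9}; col 8 has {1,2,5,6,8,9}; box has {4,5,6,7,9} → only 3 remains.
H7 = 7: row 7 has {2,4,6,8,9}; col 8 has {1,2,3,5,6,8,9}; box has {1,2,4,5,8,9} → only 7 remains.
B8 = 4: row 8 has {2,3,5,9}; col 2 has {1,2,3,5,7,8,9}; box has {2,6,7,8,9} → only 4 remains.
C8 = 1: row 8 has {2,3,4,5,9}; col 3 has {5,6,7,8}; box has {2,4,6,7,8,9} → only 1 remains.
E8 = 7: row 8 has {1,2,3,4,5,9}; col 5 has {4,6,8,9}; box has {3,4,9} → only 7 remains.
G8 = 6: row 8 has {1,2,3,4,5,7,9}; col 7 has {4}; box has {1,2,4,5,7,8,9} → only 6 remains.
A9 = 5: row 9 has {1,4,7,8,9}; col 1 has {2,3,4,6,9}; box has {1,2,4,6,7,8,9} → only 5 remains.
E9 = 2: row 9 has {1,4,5,7,8,9}; col 5 has {4,6,7,8,9}; box has {3,4,7,9} → only 2 remains.
F9 = 6: row 9 has {1,2,4,5,7,8,9}; col 6 has {2,3,4,9}; box has {2,3,4,7,9} → only 6 remains.
G9 = 3: row 9 has {1,2,4,5,6,7,8,9}; col 7 has {4,6}; box has {1,2,4,5,6,7,8,9} → only 3 remains.
B1 = 6: row 1 has {2,3,8,9}; col 2 has {1,2,3,4,5,7,8,9}; box has {3,5} → only 6 remains.
C1 = 4: row 1 has {2,3,6,8,9}; col 3 has {1,5,6,7,8}; box has {3,5,6} → only 4 remains.
C2 = 9: row 2 has {2,3,5,6}; col 3 has {1,4,5,6,7,8}; box has {3,4,5,6} → only 9 remains.
G2 = 7: row 2 has {2,3,5,6,9}; col 7 has {3,4,6}; box has {1,2,3,6,8} → only 7 remains.
H2 = 4: row 2 has {2,3,5,6,7,9}; col 8 has {1,2,3,5,6,7,8,9}; box has {1,2,3,6,7,8} → only 4 remains.
A3 = 7: row 3 has {1,3,4,6,8}; col 1 has {2,3,4,5,6,9}; box has {3,4,5,6,9} → only 7 remains.
C3 = 2: row 3 has {1,3,4,6,7,8}; col 3 has {1,4,5,6,7,8,9}; box has {3,4,5,6,7,9} → only 2 remains.
E3 = 5: row 3 has {1,2,3,4,6,7,8}; col 5 has {2,4,6,7,8,9}; box has {2,3,4,6,8,9} → only 5 remains.
G3 = 9: row 3 has {1,2,3,4,5,6,7,8}; col 7 has {3,4,6,7}; box has {1,2,3,4,6,7,8} → only 9 remains.
G5 = 1: row 5 has {2,4,5,6,7,8,9}; col 7 has {3,4,6,7,9}; box has {3,4,5,6,7,9} → only 1 remains.
G6 = 8: row 6 has {1,2,3,4,5,6,7,9}; col 7 has {1,3,4,6,7,9}; box has {1,3,4,5,6,7,9} → only 8 remains.
C7 = 3: row 7 has {2,4,6,7,8,9}; col 3 has {1,2,4,5,6,7,8,9}; box has {1,2,4,5,6,7,8,9} → only 3 remains.
E7 = 1: row 7 has {2,3,4,6,7,8,9}; col 5 has {2,4,5,6,7,8,9}; box has {2,3,4,6,7,9} → only 1 remains.
F7 = 5: row 7 has {1,2,3,4,6,7,8,9}; col 6 has {2,3,4,6,9}; box has {1,2,3,4,6,7,9} → only 5 remains.
F8 = 8: row 8 has {1,2,3,4,5,6,7,9}; col 6 has {2,3,4,5,6,9}; box has {1,2,3,4,5,6,7,9} → only 8 remains.

941378625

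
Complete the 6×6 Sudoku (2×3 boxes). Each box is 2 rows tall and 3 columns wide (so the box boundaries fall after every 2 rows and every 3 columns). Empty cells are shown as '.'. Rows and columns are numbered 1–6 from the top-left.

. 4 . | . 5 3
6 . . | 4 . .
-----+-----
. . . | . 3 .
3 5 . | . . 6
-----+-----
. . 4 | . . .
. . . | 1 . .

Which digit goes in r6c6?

r4c4 = 2 (sole candidate).
r1c4 = 6 (sole candidate).
r3c4 = 5 (sole candidate).
r4c3 = 1 (sole candidate).
r4c5 = 4 (sole candidate).
r5c4 = 3 (sole candidate).
r1c3 = 2 (sole candidate).
r3c3 = 6 (sole candidate).
r3c6 = 1 (sole candidate).
r1c1 = 1 (sole candidate).
r2c2 = 3 (sole candidate).
r2c3 = 5 (sole candidate).
r2c6 = 2 (sole candidate).
r3c2 = 2 (sole candidate).
r5c6 = 5 (sole candidate).
r6c2 = 6 (sole candidate).
r6c3 = 3 (sole candidate).
r6c5 = 2 (sole candidate).
r6c6 = 4: row 6 has {1,2,3,6}; col 6 has {1,2,3,5,6}; box has {1,2,3,5} → only 4 remains.

4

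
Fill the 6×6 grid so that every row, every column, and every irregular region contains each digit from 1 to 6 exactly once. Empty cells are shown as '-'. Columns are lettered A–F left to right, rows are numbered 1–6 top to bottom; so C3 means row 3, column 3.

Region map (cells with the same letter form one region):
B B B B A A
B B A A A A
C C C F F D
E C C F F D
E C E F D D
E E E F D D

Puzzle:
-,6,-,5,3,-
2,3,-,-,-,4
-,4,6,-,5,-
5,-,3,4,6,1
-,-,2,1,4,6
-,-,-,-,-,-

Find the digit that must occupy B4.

2

F1 = 2 (sole candidate).
D2 = 6 (sole candidate).
E2 = 1 (sole candidate).
A3 = 1 (sole candidate).
F3 = 3 (sole candidate).
B4 = 2: row 4 has {1,3,4,5,6}; col 2 has {3,4,6}; region has {1,3,4,6} → only 2 remains.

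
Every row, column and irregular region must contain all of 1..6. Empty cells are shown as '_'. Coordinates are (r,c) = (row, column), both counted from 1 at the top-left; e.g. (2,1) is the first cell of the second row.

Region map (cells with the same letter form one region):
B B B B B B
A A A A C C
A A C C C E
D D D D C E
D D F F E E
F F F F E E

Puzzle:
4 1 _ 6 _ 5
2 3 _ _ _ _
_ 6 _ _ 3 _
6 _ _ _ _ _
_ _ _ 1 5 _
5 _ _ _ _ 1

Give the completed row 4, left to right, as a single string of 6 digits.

651243

(1,5) = 2 (sole candidate).
(3,1) = 1 (sole candidate).
(5,1) = 3 (sole candidate).
(1,3) = 3 (sole candidate).
(2,5) = 1 (hidden single in row 2).
(4,5) = 4: row 4 has {6}; col 5 has {1,2,3,5}; region has {1,3} → only 4 remains.
(6,5) = 6 (sole candidate).
(2,6) = 6 (sole candidate).
(3,6) = 4 (hidden single in row 3).
(5,6) = 2 (sole candidate).
(4,6) = 3: row 4 has {4,6}; col 6 has {1,2,4,5,6}; region has {1,2,4,5,6} → only 3 remains.
(5,2) = 4 (sole candidate).
(5,3) = 6 (sole candidate).
(6,2) = 2 (sole candidate).
(6,3) = 4 (sole candidate).
(6,4) = 3 (sole candidate).
(2,3) = 5 (sole candidate).
(2,4) = 4 (sole candidate).
(3,3) = 2 (sole candidate).
(3,4) = 5 (sole candidate).
(4,2) = 5: row 4 has {3,4,6}; col 2 has {1,2,3,4,6}; region has {3,4,6} → only 5 remains.
(4,3) = 1: row 4 has {3,4,5,6}; col 3 has {2,3,4,5,6}; region has {3,4,5,6} → only 1 remains.
(4,4) = 2: row 4 has {1,3,4,5,6}; col 4 has {1,3,4,5,6}; region has {1,3,4,5,6} → only 2 remains.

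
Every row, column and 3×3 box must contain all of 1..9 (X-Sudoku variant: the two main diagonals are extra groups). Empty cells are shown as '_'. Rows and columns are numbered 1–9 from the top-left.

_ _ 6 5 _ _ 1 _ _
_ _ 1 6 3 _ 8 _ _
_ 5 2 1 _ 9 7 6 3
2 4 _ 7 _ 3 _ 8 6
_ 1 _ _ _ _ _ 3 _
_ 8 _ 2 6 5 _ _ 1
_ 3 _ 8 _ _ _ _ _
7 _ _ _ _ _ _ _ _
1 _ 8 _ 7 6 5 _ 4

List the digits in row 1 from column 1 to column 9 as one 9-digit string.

r1c9 = 9: row 1 has {1,5,6}; col 9 has {1,3,4,6}; box has {1,3,6,7,8}; anti-diagonal has {1,2,3,7} → only 9 remains.
r2c2 = 9: row 2 has {1,3,6,8}; col 2 has {1,3,4,5,8}; box has {1,2,5,6}; main diagonal has {2,4,5,7} → only 9 remains.
r4c7 = 9: row 4 has {2,3,4,6,7,8}; col 7 has {1,5,7,8}; box has {1,3,6,8} → only 9 remains.
r5c5 = 8: row 5 has {1,3}; col 5 has {3,6,7}; box has {2,3,5,6,7}; main diagonal has {2,4,5,7,9}; anti-diagonal has {1,2,3,7,9} → only 8 remains.
r5c6 = 4: row 5 has {1,3,8}; col 6 has {3,5,6,9}; box has {2,3,5,6,7,8} → only 4 remains.
r5c7 = 2: row 5 has {1,3,4,8}; col 7 has {1,5,7,8,9}; box has {1,3,6,8,9} → only 2 remains.
r6c7 = 4: row 6 has {1,2,5,6,8}; col 7 has {1,2,5,7,8,9}; box has {1,2,3,6,8,9} → only 4 remains.
r6c8 = 7: row 6 has {1,2,4,5,6,8}; col 8 has {3,6,8}; box has {1,2,3,4,6,8,9} → only 7 remains.
r7c7 = 6: row 7 has {3,8}; col 7 has {1,2,4,5,7,8,9}; box has {4,5}; main diagonal has {2,4,5,7,8,9} → only 6 remains.
r8c2 = 6: row 8 has {7}; col 2 has {1,3,4,5,8,9}; box has {1,3,7,8}; anti-diagonal has {1,2,3,7,8,9} → only 6 remains.
r8c7 = 3: row 8 has {6,7}; col 7 has {1,2,4,5,6,7,8,9}; box has {4,5,6} → only 3 remains.
r8c8 = 1: row 8 has {3,6,7}; col 8 has {3,6,7,8}; box has {3,4,5,6}; main diagonal has {2,4,5,6,7,8,9} → only 1 remains.
r9c2 = 2: row 9 has {1,4,5,6,7,8}; col 2 has {1,3,4,5,6,8,9}; box has {1,3,6,7,8} → only 2 remains.
r9c8 = 9: row 9 has {1,2,4,5,6,7,8}; col 8 has {1,3,6,7,8}; box has {1,3,4,5,6} → only 9 remains.
r1c1 = 3: row 1 has {1,5,6,9}; col 1 has {1,2,7}; box has {1,2,5,6,9}; main diagonal has {1,2,4,5,6,7,8,9} → only 3 remains.
r1c2 = 7: row 1 has {1,3,5,6,9}; col 2 has {1,2,3,4,5,6,8,9}; box has {1,2,3,5,6,9} → only 7 remains.
r2c1 = 4: row 2 has {1,3,6,8,9}; col 1 has {1,2,3,7}; box has {1,2,3,5,6,7,9} → only 4 remains.
r2c8 = 5: row 2 has {1,3,4,6,8,9}; col 8 has {1,3,6,7,8,9}; box has {1,3,6,7,8,9}; anti-diagonal has {1,2,3,6,7,8,9} → only 5 remains.
r2c9 = 2: row 2 has {1,3,4,5,6,8,9}; col 9 has {1,3,4,6,9}; box has {1,3,5,6,7,8,9} → only 2 remains.
r3c1 = 8: row 3 has {1,2,3,5,6,7,9}; col 1 has {1,2,3,4,7}; box has {1,2,3,4,5,6,7,9} → only 8 remains.
r3c5 = 4: row 3 has {1,2,3,5,6,7,8,9}; col 5 has {3,6,7,8}; box has {1,3,5,6,9} → only 4 remains.
r4c3 = 5: row 4 has {2,3,4,6,7,8,9}; col 3 has {1,2,6,8}; box has {1,2,4,8} → only 5 remains.
r4c5 = 1: row 4 has {2,3,4,5,6,7,8,9}; col 5 has {3,4,6,7,8}; box has {2,3,4,5,6,7,8} → only 1 remains.
r5c4 = 9: row 5 has {1,2,3,4,8}; col 4 has {1,2,5,6,7,8}; box has {1,2,3,4,5,6,7,8} → only 9 remains.
r5c9 = 5: row 5 has {1,2,3,4,8,9}; col 9 has {1,2,3,4,6,9}; box has {1,2,3,4,6,7,8,9} → only 5 remains.
r6c1 = 9: row 6 has {1,2,4,5,6,7,8}; col 1 has {1,2,3,4,7,8}; box has {1,2,4,5,8} → only 9 remains.
r6c3 = 3: row 6 has {1,2,4,5,6,7,8,9}; col 3 has {1,2,5,6,8}; box has {1,2,4,5,8,9} → only 3 remains.
r7c1 = 5: row 7 has {3,6,8}; col 1 has {1,2,3,4,7,8,9}; box has {1,2,3,6,7,8} → only 5 remains.
r7c3 = 4: row 7 has {3,5,6,8}; col 3 has {1,2,3,5,6,8}; box has {1,2,3,5,6,7,8}; anti-diagonal has {1,2,3,5,6,7,8,9} → only 4 remains.
r7c8 = 2: row 7 has {3,4,5,6,8}; col 8 has {1,3,5,6,7,8,9}; box has {1,3,4,5,6,9} → only 2 remains.
r7c9 = 7: row 7 has {2,3,4,5,6,8}; col 9 has {1,2,3,4,5,6,9}; box has {1,2,3,4,5,6,9} → only 7 remains.
r8c3 = 9: row 8 has {1,3,6,7}; col 3 has {1,2,3,4,5,6,8}; box has {1,2,3,4,5,6,7,8} → only 9 remains.
r8c4 = 4: row 8 has {1,3,6,7,9}; col 4 has {1,2,5,6,7,8,9}; box has {6,7,8} → only 4 remains.
r8c6 = 2: row 8 has {1,3,4,6,7,9}; col 6 has {3,4,5,6,9}; box has {4,6,7,8} → only 2 remains.
r8c9 = 8: row 8 has {1,2,3,4,6,7,9}; col 9 has {1,2,3,4,5,6,7,9}; box has {1,2,3,4,5,6,7,9} → only 8 remains.
r9c4 = 3: row 9 has {1,2,4,5,6,7,8,9}; col 4 has {1,2,4,5,6,7,8,9}; box has {2,4,6,7,8} → only 3 remains.
r1c5 = 2: row 1 has {1,3,5,6,7,9}; col 5 has {1,3,4,6,7,8}; box has {1,3,4,5,6,9} → only 2 remains.
r1c6 = 8: row 1 has {1,2,3,5,6,7,9}; col 6 has {2,3,4,5,6,9}; box has {1,2,3,4,5,6,9} → only 8 remains.
r1c8 = 4: row 1 has {1,2,3,5,6,7,8,9}; col 8 has {1,2,3,5,6,7,8,9}; box has {1,2,3,5,6,7,8,9} → only 4 remains.

376528149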